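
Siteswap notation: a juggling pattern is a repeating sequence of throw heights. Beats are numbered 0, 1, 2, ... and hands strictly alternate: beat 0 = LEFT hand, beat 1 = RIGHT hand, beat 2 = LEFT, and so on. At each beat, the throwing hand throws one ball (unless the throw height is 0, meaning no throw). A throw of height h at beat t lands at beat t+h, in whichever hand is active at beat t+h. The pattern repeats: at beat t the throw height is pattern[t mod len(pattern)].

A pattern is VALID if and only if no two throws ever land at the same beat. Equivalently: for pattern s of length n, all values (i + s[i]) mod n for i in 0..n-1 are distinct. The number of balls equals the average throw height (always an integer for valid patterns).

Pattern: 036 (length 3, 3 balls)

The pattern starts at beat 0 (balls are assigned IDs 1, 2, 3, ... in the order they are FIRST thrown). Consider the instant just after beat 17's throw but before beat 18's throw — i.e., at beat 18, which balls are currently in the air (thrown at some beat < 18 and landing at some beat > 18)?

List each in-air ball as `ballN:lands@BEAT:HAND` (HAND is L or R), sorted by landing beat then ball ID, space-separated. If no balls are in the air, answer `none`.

Answer: ball1:lands@19:R ball2:lands@20:L ball3:lands@23:R

Derivation:
Beat 1 (R): throw ball1 h=3 -> lands@4:L; in-air after throw: [b1@4:L]
Beat 2 (L): throw ball2 h=6 -> lands@8:L; in-air after throw: [b1@4:L b2@8:L]
Beat 4 (L): throw ball1 h=3 -> lands@7:R; in-air after throw: [b1@7:R b2@8:L]
Beat 5 (R): throw ball3 h=6 -> lands@11:R; in-air after throw: [b1@7:R b2@8:L b3@11:R]
Beat 7 (R): throw ball1 h=3 -> lands@10:L; in-air after throw: [b2@8:L b1@10:L b3@11:R]
Beat 8 (L): throw ball2 h=6 -> lands@14:L; in-air after throw: [b1@10:L b3@11:R b2@14:L]
Beat 10 (L): throw ball1 h=3 -> lands@13:R; in-air after throw: [b3@11:R b1@13:R b2@14:L]
Beat 11 (R): throw ball3 h=6 -> lands@17:R; in-air after throw: [b1@13:R b2@14:L b3@17:R]
Beat 13 (R): throw ball1 h=3 -> lands@16:L; in-air after throw: [b2@14:L b1@16:L b3@17:R]
Beat 14 (L): throw ball2 h=6 -> lands@20:L; in-air after throw: [b1@16:L b3@17:R b2@20:L]
Beat 16 (L): throw ball1 h=3 -> lands@19:R; in-air after throw: [b3@17:R b1@19:R b2@20:L]
Beat 17 (R): throw ball3 h=6 -> lands@23:R; in-air after throw: [b1@19:R b2@20:L b3@23:R]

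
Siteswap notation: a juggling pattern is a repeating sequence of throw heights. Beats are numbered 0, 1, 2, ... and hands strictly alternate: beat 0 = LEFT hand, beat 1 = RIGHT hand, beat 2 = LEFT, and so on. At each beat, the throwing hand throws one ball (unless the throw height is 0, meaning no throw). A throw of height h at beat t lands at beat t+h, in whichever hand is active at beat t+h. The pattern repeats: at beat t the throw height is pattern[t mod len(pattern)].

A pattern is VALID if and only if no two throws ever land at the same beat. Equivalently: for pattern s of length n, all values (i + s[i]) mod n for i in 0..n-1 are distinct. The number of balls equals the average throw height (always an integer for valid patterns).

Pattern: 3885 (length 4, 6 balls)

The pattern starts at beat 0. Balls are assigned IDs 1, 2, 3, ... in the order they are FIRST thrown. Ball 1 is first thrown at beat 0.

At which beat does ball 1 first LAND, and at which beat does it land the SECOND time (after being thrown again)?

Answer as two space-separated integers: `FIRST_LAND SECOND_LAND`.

Answer: 3 8

Derivation:
Beat 0 (L): throw ball1 h=3 -> lands@3:R; in-air after throw: [b1@3:R]
Beat 1 (R): throw ball2 h=8 -> lands@9:R; in-air after throw: [b1@3:R b2@9:R]
Beat 2 (L): throw ball3 h=8 -> lands@10:L; in-air after throw: [b1@3:R b2@9:R b3@10:L]
Beat 3 (R): throw ball1 h=5 -> lands@8:L; in-air after throw: [b1@8:L b2@9:R b3@10:L]
Beat 4 (L): throw ball4 h=3 -> lands@7:R; in-air after throw: [b4@7:R b1@8:L b2@9:R b3@10:L]
Beat 5 (R): throw ball5 h=8 -> lands@13:R; in-air after throw: [b4@7:R b1@8:L b2@9:R b3@10:L b5@13:R]
Beat 6 (L): throw ball6 h=8 -> lands@14:L; in-air after throw: [b4@7:R b1@8:L b2@9:R b3@10:L b5@13:R b6@14:L]
Beat 7 (R): throw ball4 h=5 -> lands@12:L; in-air after throw: [b1@8:L b2@9:R b3@10:L b4@12:L b5@13:R b6@14:L]
Beat 8 (L): throw ball1 h=3 -> lands@11:R; in-air after throw: [b2@9:R b3@10:L b1@11:R b4@12:L b5@13:R b6@14:L]
Ball 1: thrown@0 h=3 -> first land @3; rethrown@3 h=5 -> second land @8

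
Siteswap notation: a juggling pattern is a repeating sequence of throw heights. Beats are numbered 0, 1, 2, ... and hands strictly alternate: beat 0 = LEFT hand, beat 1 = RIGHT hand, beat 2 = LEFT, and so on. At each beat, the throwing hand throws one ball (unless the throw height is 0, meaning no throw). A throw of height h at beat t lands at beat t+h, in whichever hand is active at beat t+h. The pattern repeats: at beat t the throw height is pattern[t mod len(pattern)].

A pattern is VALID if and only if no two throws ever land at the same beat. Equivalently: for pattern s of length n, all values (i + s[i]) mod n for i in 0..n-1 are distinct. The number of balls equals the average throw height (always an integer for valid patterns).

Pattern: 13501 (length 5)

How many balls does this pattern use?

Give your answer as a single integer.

Pattern = [1, 3, 5, 0, 1], length n = 5
  position 0: throw height = 1, running sum = 1
  position 1: throw height = 3, running sum = 4
  position 2: throw height = 5, running sum = 9
  position 3: throw height = 0, running sum = 9
  position 4: throw height = 1, running sum = 10
Total sum = 10; balls = sum / n = 10 / 5 = 2

Answer: 2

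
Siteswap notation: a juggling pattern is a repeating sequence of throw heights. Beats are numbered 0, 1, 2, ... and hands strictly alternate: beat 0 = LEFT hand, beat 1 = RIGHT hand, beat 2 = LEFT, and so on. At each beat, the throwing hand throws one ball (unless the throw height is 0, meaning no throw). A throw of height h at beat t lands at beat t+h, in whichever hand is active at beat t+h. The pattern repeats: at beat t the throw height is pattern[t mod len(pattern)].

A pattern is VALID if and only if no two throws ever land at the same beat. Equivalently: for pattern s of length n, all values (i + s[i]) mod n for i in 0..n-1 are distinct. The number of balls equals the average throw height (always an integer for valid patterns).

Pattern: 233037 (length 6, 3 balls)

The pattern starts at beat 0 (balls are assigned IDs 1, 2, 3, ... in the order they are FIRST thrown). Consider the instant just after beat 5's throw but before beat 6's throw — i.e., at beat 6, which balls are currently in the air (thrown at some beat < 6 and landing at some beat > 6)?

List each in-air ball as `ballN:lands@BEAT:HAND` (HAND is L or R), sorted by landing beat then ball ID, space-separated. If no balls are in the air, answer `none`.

Beat 0 (L): throw ball1 h=2 -> lands@2:L; in-air after throw: [b1@2:L]
Beat 1 (R): throw ball2 h=3 -> lands@4:L; in-air after throw: [b1@2:L b2@4:L]
Beat 2 (L): throw ball1 h=3 -> lands@5:R; in-air after throw: [b2@4:L b1@5:R]
Beat 4 (L): throw ball2 h=3 -> lands@7:R; in-air after throw: [b1@5:R b2@7:R]
Beat 5 (R): throw ball1 h=7 -> lands@12:L; in-air after throw: [b2@7:R b1@12:L]
Beat 6 (L): throw ball3 h=2 -> lands@8:L; in-air after throw: [b2@7:R b3@8:L b1@12:L]

Answer: ball2:lands@7:R ball1:lands@12:L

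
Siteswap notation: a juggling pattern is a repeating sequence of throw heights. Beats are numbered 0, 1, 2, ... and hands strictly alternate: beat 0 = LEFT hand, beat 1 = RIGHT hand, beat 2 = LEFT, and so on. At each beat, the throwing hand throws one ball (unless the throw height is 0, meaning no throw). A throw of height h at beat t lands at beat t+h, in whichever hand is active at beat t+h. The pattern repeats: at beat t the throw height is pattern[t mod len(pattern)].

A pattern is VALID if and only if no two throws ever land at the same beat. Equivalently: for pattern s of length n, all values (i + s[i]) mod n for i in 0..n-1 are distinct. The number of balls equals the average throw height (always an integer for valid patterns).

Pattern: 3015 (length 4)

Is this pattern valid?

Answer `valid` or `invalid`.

Answer: invalid

Derivation:
i=0: (i + s[i]) mod n = (0 + 3) mod 4 = 3
i=1: (i + s[i]) mod n = (1 + 0) mod 4 = 1
i=2: (i + s[i]) mod n = (2 + 1) mod 4 = 3
i=3: (i + s[i]) mod n = (3 + 5) mod 4 = 0
Residues: [3, 1, 3, 0], distinct: False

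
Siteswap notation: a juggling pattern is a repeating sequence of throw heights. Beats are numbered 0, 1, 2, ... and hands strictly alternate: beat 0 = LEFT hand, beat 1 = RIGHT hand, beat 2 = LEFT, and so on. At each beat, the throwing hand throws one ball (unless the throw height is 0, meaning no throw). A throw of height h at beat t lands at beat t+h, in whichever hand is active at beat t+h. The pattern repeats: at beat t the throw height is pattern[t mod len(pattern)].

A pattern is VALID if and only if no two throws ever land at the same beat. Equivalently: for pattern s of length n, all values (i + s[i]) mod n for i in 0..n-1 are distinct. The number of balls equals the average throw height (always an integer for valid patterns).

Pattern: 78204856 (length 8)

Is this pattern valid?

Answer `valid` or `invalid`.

Answer: invalid

Derivation:
i=0: (i + s[i]) mod n = (0 + 7) mod 8 = 7
i=1: (i + s[i]) mod n = (1 + 8) mod 8 = 1
i=2: (i + s[i]) mod n = (2 + 2) mod 8 = 4
i=3: (i + s[i]) mod n = (3 + 0) mod 8 = 3
i=4: (i + s[i]) mod n = (4 + 4) mod 8 = 0
i=5: (i + s[i]) mod n = (5 + 8) mod 8 = 5
i=6: (i + s[i]) mod n = (6 + 5) mod 8 = 3
i=7: (i + s[i]) mod n = (7 + 6) mod 8 = 5
Residues: [7, 1, 4, 3, 0, 5, 3, 5], distinct: False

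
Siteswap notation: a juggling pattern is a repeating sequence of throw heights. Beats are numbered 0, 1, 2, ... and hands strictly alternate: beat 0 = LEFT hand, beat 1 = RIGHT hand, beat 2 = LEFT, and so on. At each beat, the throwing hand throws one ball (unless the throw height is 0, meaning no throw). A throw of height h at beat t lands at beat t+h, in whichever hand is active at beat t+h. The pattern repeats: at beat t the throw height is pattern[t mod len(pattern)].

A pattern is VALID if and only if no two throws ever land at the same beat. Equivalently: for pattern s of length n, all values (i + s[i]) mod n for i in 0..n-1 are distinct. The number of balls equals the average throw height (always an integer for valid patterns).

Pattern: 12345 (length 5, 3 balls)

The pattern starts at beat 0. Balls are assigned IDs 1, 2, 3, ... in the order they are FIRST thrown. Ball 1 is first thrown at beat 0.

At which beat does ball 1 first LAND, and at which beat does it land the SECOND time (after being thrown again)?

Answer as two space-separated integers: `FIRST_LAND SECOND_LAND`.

Answer: 1 3

Derivation:
Beat 0 (L): throw ball1 h=1 -> lands@1:R; in-air after throw: [b1@1:R]
Beat 1 (R): throw ball1 h=2 -> lands@3:R; in-air after throw: [b1@3:R]
Beat 2 (L): throw ball2 h=3 -> lands@5:R; in-air after throw: [b1@3:R b2@5:R]
Beat 3 (R): throw ball1 h=4 -> lands@7:R; in-air after throw: [b2@5:R b1@7:R]
Ball 1: thrown@0 h=1 -> first land @1; rethrown@1 h=2 -> second land @3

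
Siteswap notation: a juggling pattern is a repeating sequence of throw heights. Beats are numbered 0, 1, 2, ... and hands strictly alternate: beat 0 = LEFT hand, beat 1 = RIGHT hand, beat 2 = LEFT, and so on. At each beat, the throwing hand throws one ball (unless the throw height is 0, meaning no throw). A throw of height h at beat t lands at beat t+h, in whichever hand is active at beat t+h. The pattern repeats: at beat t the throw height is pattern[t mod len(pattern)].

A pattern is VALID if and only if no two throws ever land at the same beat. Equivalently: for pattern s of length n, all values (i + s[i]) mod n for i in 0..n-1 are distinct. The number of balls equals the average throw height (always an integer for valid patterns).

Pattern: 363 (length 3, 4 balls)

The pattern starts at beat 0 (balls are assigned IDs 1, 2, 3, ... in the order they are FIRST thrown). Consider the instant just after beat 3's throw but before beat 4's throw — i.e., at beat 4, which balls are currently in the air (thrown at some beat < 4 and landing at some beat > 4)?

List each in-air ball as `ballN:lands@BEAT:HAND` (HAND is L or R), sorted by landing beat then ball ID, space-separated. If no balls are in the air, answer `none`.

Answer: ball3:lands@5:R ball1:lands@6:L ball2:lands@7:R

Derivation:
Beat 0 (L): throw ball1 h=3 -> lands@3:R; in-air after throw: [b1@3:R]
Beat 1 (R): throw ball2 h=6 -> lands@7:R; in-air after throw: [b1@3:R b2@7:R]
Beat 2 (L): throw ball3 h=3 -> lands@5:R; in-air after throw: [b1@3:R b3@5:R b2@7:R]
Beat 3 (R): throw ball1 h=3 -> lands@6:L; in-air after throw: [b3@5:R b1@6:L b2@7:R]
Beat 4 (L): throw ball4 h=6 -> lands@10:L; in-air after throw: [b3@5:R b1@6:L b2@7:R b4@10:L]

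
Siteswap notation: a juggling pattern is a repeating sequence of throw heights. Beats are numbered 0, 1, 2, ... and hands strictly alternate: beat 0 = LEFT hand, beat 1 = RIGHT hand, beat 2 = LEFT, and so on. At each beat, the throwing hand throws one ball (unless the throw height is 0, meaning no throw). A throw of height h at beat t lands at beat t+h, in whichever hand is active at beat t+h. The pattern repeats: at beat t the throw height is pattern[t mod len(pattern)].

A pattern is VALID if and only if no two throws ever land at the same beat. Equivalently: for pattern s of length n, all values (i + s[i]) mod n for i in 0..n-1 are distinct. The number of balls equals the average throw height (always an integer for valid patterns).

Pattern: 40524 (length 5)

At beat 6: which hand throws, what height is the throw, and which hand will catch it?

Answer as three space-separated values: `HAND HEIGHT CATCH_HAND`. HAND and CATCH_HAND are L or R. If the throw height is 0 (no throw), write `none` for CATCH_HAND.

Answer: L 0 none

Derivation:
Beat 6: 6 mod 2 = 0, so hand = L
Throw height = pattern[6 mod 5] = pattern[1] = 0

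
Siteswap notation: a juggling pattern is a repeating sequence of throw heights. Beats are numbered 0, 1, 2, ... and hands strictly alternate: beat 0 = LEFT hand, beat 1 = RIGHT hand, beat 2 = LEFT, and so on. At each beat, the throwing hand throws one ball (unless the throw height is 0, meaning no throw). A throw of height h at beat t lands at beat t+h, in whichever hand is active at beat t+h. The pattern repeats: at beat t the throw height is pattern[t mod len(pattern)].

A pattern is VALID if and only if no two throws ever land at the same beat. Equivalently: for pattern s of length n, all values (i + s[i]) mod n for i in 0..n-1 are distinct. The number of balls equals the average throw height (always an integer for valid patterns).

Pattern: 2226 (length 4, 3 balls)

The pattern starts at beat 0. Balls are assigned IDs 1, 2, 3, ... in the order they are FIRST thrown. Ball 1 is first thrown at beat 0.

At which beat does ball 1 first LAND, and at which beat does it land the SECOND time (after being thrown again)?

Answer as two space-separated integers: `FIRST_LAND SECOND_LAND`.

Answer: 2 4

Derivation:
Beat 0 (L): throw ball1 h=2 -> lands@2:L; in-air after throw: [b1@2:L]
Beat 1 (R): throw ball2 h=2 -> lands@3:R; in-air after throw: [b1@2:L b2@3:R]
Beat 2 (L): throw ball1 h=2 -> lands@4:L; in-air after throw: [b2@3:R b1@4:L]
Beat 3 (R): throw ball2 h=6 -> lands@9:R; in-air after throw: [b1@4:L b2@9:R]
Beat 4 (L): throw ball1 h=2 -> lands@6:L; in-air after throw: [b1@6:L b2@9:R]
Ball 1: thrown@0 h=2 -> first land @2; rethrown@2 h=2 -> second land @4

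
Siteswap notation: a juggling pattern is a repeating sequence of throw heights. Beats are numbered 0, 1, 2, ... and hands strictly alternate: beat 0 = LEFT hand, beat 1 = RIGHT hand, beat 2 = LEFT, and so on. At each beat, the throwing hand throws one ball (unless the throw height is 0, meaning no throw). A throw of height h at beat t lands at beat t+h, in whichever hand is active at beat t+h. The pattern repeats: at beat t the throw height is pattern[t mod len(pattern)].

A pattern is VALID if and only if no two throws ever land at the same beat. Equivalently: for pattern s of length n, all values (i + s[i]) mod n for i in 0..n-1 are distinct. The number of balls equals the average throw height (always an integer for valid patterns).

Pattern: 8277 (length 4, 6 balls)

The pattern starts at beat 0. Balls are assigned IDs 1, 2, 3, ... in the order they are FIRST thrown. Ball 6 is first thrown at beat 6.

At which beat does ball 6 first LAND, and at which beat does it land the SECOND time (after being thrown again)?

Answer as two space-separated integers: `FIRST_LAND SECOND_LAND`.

Answer: 13 15

Derivation:
Beat 0 (L): throw ball1 h=8 -> lands@8:L; in-air after throw: [b1@8:L]
Beat 1 (R): throw ball2 h=2 -> lands@3:R; in-air after throw: [b2@3:R b1@8:L]
Beat 2 (L): throw ball3 h=7 -> lands@9:R; in-air after throw: [b2@3:R b1@8:L b3@9:R]
Beat 3 (R): throw ball2 h=7 -> lands@10:L; in-air after throw: [b1@8:L b3@9:R b2@10:L]
Beat 4 (L): throw ball4 h=8 -> lands@12:L; in-air after throw: [b1@8:L b3@9:R b2@10:L b4@12:L]
Beat 5 (R): throw ball5 h=2 -> lands@7:R; in-air after throw: [b5@7:R b1@8:L b3@9:R b2@10:L b4@12:L]
Beat 6 (L): throw ball6 h=7 -> lands@13:R; in-air after throw: [b5@7:R b1@8:L b3@9:R b2@10:L b4@12:L b6@13:R]
Beat 7 (R): throw ball5 h=7 -> lands@14:L; in-air after throw: [b1@8:L b3@9:R b2@10:L b4@12:L b6@13:R b5@14:L]
Beat 8 (L): throw ball1 h=8 -> lands@16:L; in-air after throw: [b3@9:R b2@10:L b4@12:L b6@13:R b5@14:L b1@16:L]
Beat 9 (R): throw ball3 h=2 -> lands@11:R; in-air after throw: [b2@10:L b3@11:R b4@12:L b6@13:R b5@14:L b1@16:L]
Beat 10 (L): throw ball2 h=7 -> lands@17:R; in-air after throw: [b3@11:R b4@12:L b6@13:R b5@14:L b1@16:L b2@17:R]
Beat 11 (R): throw ball3 h=7 -> lands@18:L; in-air after throw: [b4@12:L b6@13:R b5@14:L b1@16:L b2@17:R b3@18:L]
Beat 12 (L): throw ball4 h=8 -> lands@20:L; in-air after throw: [b6@13:R b5@14:L b1@16:L b2@17:R b3@18:L b4@20:L]
Beat 13 (R): throw ball6 h=2 -> lands@15:R; in-air after throw: [b5@14:L b6@15:R b1@16:L b2@17:R b3@18:L b4@20:L]
Ball 6: thrown@6 h=7 -> first land @13; rethrown@13 h=2 -> second land @15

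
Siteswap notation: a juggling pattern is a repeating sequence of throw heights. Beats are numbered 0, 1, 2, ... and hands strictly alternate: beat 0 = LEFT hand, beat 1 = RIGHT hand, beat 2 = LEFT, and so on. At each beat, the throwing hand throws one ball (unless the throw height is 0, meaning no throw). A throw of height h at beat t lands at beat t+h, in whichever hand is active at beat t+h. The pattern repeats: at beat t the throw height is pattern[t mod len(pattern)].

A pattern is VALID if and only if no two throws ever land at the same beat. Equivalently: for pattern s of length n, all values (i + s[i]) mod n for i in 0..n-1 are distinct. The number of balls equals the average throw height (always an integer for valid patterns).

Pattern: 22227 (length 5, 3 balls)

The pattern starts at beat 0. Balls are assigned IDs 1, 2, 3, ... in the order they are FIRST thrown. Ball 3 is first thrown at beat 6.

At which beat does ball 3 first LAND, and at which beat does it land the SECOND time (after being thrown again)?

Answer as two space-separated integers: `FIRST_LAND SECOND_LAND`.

Answer: 8 10

Derivation:
Beat 0 (L): throw ball1 h=2 -> lands@2:L; in-air after throw: [b1@2:L]
Beat 1 (R): throw ball2 h=2 -> lands@3:R; in-air after throw: [b1@2:L b2@3:R]
Beat 2 (L): throw ball1 h=2 -> lands@4:L; in-air after throw: [b2@3:R b1@4:L]
Beat 3 (R): throw ball2 h=2 -> lands@5:R; in-air after throw: [b1@4:L b2@5:R]
Beat 4 (L): throw ball1 h=7 -> lands@11:R; in-air after throw: [b2@5:R b1@11:R]
Beat 5 (R): throw ball2 h=2 -> lands@7:R; in-air after throw: [b2@7:R b1@11:R]
Beat 6 (L): throw ball3 h=2 -> lands@8:L; in-air after throw: [b2@7:R b3@8:L b1@11:R]
Beat 7 (R): throw ball2 h=2 -> lands@9:R; in-air after throw: [b3@8:L b2@9:R b1@11:R]
Beat 8 (L): throw ball3 h=2 -> lands@10:L; in-air after throw: [b2@9:R b3@10:L b1@11:R]
Beat 9 (R): throw ball2 h=7 -> lands@16:L; in-air after throw: [b3@10:L b1@11:R b2@16:L]
Beat 10 (L): throw ball3 h=2 -> lands@12:L; in-air after throw: [b1@11:R b3@12:L b2@16:L]
Ball 3: thrown@6 h=2 -> first land @8; rethrown@8 h=2 -> second land @10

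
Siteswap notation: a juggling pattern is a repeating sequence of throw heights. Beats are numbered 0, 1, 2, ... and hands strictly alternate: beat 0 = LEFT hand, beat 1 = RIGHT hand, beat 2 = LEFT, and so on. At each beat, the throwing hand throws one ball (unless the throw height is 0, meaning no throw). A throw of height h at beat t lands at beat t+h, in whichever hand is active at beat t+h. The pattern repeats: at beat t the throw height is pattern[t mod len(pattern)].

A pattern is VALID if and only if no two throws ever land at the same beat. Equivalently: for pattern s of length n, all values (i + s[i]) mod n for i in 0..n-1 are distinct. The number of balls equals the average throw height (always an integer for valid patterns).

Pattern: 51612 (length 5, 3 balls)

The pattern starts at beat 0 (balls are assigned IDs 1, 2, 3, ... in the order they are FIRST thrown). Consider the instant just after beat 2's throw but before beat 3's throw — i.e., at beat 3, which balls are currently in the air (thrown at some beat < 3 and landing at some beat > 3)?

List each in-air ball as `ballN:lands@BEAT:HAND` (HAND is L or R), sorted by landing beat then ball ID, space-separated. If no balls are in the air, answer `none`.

Answer: ball1:lands@5:R ball2:lands@8:L

Derivation:
Beat 0 (L): throw ball1 h=5 -> lands@5:R; in-air after throw: [b1@5:R]
Beat 1 (R): throw ball2 h=1 -> lands@2:L; in-air after throw: [b2@2:L b1@5:R]
Beat 2 (L): throw ball2 h=6 -> lands@8:L; in-air after throw: [b1@5:R b2@8:L]
Beat 3 (R): throw ball3 h=1 -> lands@4:L; in-air after throw: [b3@4:L b1@5:R b2@8:L]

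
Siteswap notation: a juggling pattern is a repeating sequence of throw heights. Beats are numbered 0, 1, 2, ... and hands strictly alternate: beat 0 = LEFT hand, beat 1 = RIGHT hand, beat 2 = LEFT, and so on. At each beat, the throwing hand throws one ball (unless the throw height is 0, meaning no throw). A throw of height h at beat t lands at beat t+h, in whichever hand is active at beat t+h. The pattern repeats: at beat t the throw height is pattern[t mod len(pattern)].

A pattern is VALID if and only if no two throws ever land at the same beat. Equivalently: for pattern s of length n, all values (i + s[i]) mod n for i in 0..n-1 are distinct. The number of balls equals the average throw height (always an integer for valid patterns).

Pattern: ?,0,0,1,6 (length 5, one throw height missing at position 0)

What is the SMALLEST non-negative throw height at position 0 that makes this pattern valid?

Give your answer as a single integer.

i=0: s[i]=? (unknown)
i=1: (1 + 0) mod 5 = 1
i=2: (2 + 0) mod 5 = 2
i=3: (3 + 1) mod 5 = 4
i=4: (4 + 6) mod 5 = 0
Known residues: [0, 1, 2, 4]; need a permutation of 0..4, so missing residue r = 3
Need (0 + s) mod 5 = 3; smallest s = (3 - 0) mod 5 = 3

Answer: 3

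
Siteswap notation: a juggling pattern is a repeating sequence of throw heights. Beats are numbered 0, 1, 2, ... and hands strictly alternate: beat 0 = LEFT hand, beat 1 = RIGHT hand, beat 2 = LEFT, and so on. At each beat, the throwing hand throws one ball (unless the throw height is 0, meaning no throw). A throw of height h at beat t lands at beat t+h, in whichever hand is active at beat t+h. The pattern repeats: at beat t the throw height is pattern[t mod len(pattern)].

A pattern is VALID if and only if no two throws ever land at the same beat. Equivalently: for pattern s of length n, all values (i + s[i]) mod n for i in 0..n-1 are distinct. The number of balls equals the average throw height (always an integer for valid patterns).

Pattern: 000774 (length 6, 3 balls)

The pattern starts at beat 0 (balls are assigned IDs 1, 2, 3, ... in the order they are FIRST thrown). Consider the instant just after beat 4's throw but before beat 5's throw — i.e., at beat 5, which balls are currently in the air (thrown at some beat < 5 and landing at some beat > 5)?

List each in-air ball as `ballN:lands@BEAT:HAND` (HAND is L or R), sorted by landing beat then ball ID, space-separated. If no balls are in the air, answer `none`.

Beat 3 (R): throw ball1 h=7 -> lands@10:L; in-air after throw: [b1@10:L]
Beat 4 (L): throw ball2 h=7 -> lands@11:R; in-air after throw: [b1@10:L b2@11:R]
Beat 5 (R): throw ball3 h=4 -> lands@9:R; in-air after throw: [b3@9:R b1@10:L b2@11:R]

Answer: ball1:lands@10:L ball2:lands@11:R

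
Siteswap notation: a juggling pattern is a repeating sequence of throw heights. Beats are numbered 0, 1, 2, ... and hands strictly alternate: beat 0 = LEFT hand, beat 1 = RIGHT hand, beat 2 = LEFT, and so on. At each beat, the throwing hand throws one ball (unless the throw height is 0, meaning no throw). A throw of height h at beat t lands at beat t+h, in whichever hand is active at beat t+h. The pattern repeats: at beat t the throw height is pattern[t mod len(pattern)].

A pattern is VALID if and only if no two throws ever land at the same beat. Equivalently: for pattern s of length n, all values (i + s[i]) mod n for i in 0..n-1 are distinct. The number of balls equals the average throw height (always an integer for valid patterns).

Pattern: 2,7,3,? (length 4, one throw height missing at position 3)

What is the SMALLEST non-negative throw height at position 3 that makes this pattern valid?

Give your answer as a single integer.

i=0: (0 + 2) mod 4 = 2
i=1: (1 + 7) mod 4 = 0
i=2: (2 + 3) mod 4 = 1
i=3: s[i]=? (unknown)
Known residues: [0, 1, 2]; need a permutation of 0..3, so missing residue r = 3
Need (3 + s) mod 4 = 3; smallest s = (3 - 3) mod 4 = 0

Answer: 0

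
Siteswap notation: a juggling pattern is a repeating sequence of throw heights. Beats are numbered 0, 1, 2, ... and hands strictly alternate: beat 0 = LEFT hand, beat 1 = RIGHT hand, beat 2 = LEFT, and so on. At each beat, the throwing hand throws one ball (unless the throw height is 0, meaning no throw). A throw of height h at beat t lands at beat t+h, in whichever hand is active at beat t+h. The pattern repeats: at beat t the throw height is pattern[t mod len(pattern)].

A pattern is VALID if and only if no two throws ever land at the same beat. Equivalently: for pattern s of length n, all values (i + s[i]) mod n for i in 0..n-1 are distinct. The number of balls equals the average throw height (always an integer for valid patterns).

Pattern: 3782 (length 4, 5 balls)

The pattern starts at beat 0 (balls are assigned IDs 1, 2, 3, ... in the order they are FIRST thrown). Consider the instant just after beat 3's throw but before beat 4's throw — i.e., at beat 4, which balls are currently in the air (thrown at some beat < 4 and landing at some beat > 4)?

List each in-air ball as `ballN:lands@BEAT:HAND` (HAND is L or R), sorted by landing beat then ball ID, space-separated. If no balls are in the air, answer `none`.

Answer: ball1:lands@5:R ball2:lands@8:L ball3:lands@10:L

Derivation:
Beat 0 (L): throw ball1 h=3 -> lands@3:R; in-air after throw: [b1@3:R]
Beat 1 (R): throw ball2 h=7 -> lands@8:L; in-air after throw: [b1@3:R b2@8:L]
Beat 2 (L): throw ball3 h=8 -> lands@10:L; in-air after throw: [b1@3:R b2@8:L b3@10:L]
Beat 3 (R): throw ball1 h=2 -> lands@5:R; in-air after throw: [b1@5:R b2@8:L b3@10:L]
Beat 4 (L): throw ball4 h=3 -> lands@7:R; in-air after throw: [b1@5:R b4@7:R b2@8:L b3@10:L]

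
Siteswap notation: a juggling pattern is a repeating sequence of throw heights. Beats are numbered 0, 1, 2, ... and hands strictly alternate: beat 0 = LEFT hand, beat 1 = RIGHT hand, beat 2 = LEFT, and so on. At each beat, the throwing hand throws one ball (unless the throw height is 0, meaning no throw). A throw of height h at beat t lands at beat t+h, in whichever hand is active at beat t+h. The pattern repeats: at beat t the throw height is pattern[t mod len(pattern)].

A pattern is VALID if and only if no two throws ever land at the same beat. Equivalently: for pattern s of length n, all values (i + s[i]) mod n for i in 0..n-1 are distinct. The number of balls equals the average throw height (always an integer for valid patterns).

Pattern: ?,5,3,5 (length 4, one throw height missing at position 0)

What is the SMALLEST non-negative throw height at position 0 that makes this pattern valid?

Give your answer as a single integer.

Answer: 3

Derivation:
i=0: s[i]=? (unknown)
i=1: (1 + 5) mod 4 = 2
i=2: (2 + 3) mod 4 = 1
i=3: (3 + 5) mod 4 = 0
Known residues: [0, 1, 2]; need a permutation of 0..3, so missing residue r = 3
Need (0 + s) mod 4 = 3; smallest s = (3 - 0) mod 4 = 3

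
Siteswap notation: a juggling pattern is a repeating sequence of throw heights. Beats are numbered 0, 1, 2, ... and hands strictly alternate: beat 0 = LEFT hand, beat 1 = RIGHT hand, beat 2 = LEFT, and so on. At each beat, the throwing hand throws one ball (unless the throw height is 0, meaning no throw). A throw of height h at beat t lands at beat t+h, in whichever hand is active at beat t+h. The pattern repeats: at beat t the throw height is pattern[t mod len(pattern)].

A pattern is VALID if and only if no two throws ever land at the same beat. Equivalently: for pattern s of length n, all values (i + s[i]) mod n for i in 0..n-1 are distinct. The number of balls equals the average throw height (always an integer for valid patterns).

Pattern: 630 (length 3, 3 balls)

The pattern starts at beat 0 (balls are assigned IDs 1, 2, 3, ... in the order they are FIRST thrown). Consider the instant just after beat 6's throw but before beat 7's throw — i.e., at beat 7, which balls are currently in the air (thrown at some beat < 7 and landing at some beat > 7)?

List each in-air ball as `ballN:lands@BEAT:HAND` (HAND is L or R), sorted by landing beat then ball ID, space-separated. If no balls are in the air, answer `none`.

Beat 0 (L): throw ball1 h=6 -> lands@6:L; in-air after throw: [b1@6:L]
Beat 1 (R): throw ball2 h=3 -> lands@4:L; in-air after throw: [b2@4:L b1@6:L]
Beat 3 (R): throw ball3 h=6 -> lands@9:R; in-air after throw: [b2@4:L b1@6:L b3@9:R]
Beat 4 (L): throw ball2 h=3 -> lands@7:R; in-air after throw: [b1@6:L b2@7:R b3@9:R]
Beat 6 (L): throw ball1 h=6 -> lands@12:L; in-air after throw: [b2@7:R b3@9:R b1@12:L]
Beat 7 (R): throw ball2 h=3 -> lands@10:L; in-air after throw: [b3@9:R b2@10:L b1@12:L]

Answer: ball3:lands@9:R ball1:lands@12:L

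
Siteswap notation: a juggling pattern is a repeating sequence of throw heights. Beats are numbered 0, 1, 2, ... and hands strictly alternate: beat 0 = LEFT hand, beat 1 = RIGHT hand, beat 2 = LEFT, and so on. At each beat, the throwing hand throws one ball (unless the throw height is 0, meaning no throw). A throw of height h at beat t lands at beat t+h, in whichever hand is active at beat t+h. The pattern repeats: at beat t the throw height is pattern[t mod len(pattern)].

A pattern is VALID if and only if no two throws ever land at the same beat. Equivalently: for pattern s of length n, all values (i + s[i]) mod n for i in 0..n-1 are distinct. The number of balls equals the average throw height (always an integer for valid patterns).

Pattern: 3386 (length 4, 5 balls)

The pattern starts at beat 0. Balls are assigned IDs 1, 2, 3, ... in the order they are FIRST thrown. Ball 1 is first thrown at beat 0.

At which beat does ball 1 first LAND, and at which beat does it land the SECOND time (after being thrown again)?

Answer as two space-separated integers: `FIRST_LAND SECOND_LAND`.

Beat 0 (L): throw ball1 h=3 -> lands@3:R; in-air after throw: [b1@3:R]
Beat 1 (R): throw ball2 h=3 -> lands@4:L; in-air after throw: [b1@3:R b2@4:L]
Beat 2 (L): throw ball3 h=8 -> lands@10:L; in-air after throw: [b1@3:R b2@4:L b3@10:L]
Beat 3 (R): throw ball1 h=6 -> lands@9:R; in-air after throw: [b2@4:L b1@9:R b3@10:L]
Beat 4 (L): throw ball2 h=3 -> lands@7:R; in-air after throw: [b2@7:R b1@9:R b3@10:L]
Beat 5 (R): throw ball4 h=3 -> lands@8:L; in-air after throw: [b2@7:R b4@8:L b1@9:R b3@10:L]
Beat 6 (L): throw ball5 h=8 -> lands@14:L; in-air after throw: [b2@7:R b4@8:L b1@9:R b3@10:L b5@14:L]
Beat 7 (R): throw ball2 h=6 -> lands@13:R; in-air after throw: [b4@8:L b1@9:R b3@10:L b2@13:R b5@14:L]
Beat 8 (L): throw ball4 h=3 -> lands@11:R; in-air after throw: [b1@9:R b3@10:L b4@11:R b2@13:R b5@14:L]
Beat 9 (R): throw ball1 h=3 -> lands@12:L; in-air after throw: [b3@10:L b4@11:R b1@12:L b2@13:R b5@14:L]
Ball 1: thrown@0 h=3 -> first land @3; rethrown@3 h=6 -> second land @9

Answer: 3 9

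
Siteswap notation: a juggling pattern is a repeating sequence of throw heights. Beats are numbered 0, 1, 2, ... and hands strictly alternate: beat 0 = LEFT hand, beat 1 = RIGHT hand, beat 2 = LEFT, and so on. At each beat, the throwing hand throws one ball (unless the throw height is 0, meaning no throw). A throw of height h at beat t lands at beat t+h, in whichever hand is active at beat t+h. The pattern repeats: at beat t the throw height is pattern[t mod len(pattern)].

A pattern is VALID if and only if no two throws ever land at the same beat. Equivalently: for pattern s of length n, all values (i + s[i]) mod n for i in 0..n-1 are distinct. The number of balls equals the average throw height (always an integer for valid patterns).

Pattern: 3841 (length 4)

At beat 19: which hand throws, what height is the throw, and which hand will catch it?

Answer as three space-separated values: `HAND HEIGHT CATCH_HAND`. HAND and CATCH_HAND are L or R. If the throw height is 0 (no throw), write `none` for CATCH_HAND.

Beat 19: 19 mod 2 = 1, so hand = R
Throw height = pattern[19 mod 4] = pattern[3] = 1
Lands at beat 19+1=20, 20 mod 2 = 0, so catch hand = L

Answer: R 1 L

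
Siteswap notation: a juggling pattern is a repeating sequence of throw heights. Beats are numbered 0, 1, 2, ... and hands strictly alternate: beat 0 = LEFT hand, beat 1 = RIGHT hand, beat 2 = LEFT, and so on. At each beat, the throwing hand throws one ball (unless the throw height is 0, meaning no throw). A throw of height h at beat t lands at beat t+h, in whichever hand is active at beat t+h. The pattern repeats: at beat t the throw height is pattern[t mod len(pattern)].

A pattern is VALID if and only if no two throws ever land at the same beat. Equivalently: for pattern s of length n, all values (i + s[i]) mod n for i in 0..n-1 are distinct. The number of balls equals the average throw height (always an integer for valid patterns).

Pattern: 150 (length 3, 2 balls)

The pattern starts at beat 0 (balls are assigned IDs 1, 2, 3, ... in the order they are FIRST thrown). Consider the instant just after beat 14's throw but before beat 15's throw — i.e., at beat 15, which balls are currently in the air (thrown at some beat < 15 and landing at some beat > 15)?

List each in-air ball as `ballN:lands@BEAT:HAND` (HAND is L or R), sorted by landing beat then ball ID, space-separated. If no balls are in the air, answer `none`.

Answer: ball1:lands@18:L

Derivation:
Beat 0 (L): throw ball1 h=1 -> lands@1:R; in-air after throw: [b1@1:R]
Beat 1 (R): throw ball1 h=5 -> lands@6:L; in-air after throw: [b1@6:L]
Beat 3 (R): throw ball2 h=1 -> lands@4:L; in-air after throw: [b2@4:L b1@6:L]
Beat 4 (L): throw ball2 h=5 -> lands@9:R; in-air after throw: [b1@6:L b2@9:R]
Beat 6 (L): throw ball1 h=1 -> lands@7:R; in-air after throw: [b1@7:R b2@9:R]
Beat 7 (R): throw ball1 h=5 -> lands@12:L; in-air after throw: [b2@9:R b1@12:L]
Beat 9 (R): throw ball2 h=1 -> lands@10:L; in-air after throw: [b2@10:L b1@12:L]
Beat 10 (L): throw ball2 h=5 -> lands@15:R; in-air after throw: [b1@12:L b2@15:R]
Beat 12 (L): throw ball1 h=1 -> lands@13:R; in-air after throw: [b1@13:R b2@15:R]
Beat 13 (R): throw ball1 h=5 -> lands@18:L; in-air after throw: [b2@15:R b1@18:L]
Beat 15 (R): throw ball2 h=1 -> lands@16:L; in-air after throw: [b2@16:L b1@18:L]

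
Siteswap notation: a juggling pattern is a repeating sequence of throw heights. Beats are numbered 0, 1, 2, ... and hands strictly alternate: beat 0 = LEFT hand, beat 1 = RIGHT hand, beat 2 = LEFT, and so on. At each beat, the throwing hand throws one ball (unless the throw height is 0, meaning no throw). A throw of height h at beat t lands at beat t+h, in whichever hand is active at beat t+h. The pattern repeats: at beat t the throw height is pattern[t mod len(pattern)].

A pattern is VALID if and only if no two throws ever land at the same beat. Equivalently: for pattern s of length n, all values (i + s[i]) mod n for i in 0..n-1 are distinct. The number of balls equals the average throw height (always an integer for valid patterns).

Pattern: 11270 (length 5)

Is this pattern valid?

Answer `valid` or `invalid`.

Answer: invalid

Derivation:
i=0: (i + s[i]) mod n = (0 + 1) mod 5 = 1
i=1: (i + s[i]) mod n = (1 + 1) mod 5 = 2
i=2: (i + s[i]) mod n = (2 + 2) mod 5 = 4
i=3: (i + s[i]) mod n = (3 + 7) mod 5 = 0
i=4: (i + s[i]) mod n = (4 + 0) mod 5 = 4
Residues: [1, 2, 4, 0, 4], distinct: False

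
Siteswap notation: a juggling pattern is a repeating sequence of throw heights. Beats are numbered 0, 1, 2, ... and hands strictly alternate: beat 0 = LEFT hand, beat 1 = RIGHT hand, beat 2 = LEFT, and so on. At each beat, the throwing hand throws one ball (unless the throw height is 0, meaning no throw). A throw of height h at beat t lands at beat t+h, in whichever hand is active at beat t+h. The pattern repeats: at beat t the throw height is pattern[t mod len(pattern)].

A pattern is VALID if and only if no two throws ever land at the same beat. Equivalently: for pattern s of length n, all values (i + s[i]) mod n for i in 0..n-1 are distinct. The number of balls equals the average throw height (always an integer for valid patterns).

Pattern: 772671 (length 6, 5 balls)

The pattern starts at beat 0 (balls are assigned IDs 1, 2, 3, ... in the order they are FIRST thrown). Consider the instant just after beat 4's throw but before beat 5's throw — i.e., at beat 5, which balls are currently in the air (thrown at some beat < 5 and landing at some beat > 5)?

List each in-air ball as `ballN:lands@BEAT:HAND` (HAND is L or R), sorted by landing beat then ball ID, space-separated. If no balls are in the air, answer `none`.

Answer: ball1:lands@7:R ball2:lands@8:L ball4:lands@9:R ball3:lands@11:R

Derivation:
Beat 0 (L): throw ball1 h=7 -> lands@7:R; in-air after throw: [b1@7:R]
Beat 1 (R): throw ball2 h=7 -> lands@8:L; in-air after throw: [b1@7:R b2@8:L]
Beat 2 (L): throw ball3 h=2 -> lands@4:L; in-air after throw: [b3@4:L b1@7:R b2@8:L]
Beat 3 (R): throw ball4 h=6 -> lands@9:R; in-air after throw: [b3@4:L b1@7:R b2@8:L b4@9:R]
Beat 4 (L): throw ball3 h=7 -> lands@11:R; in-air after throw: [b1@7:R b2@8:L b4@9:R b3@11:R]
Beat 5 (R): throw ball5 h=1 -> lands@6:L; in-air after throw: [b5@6:L b1@7:R b2@8:L b4@9:R b3@11:R]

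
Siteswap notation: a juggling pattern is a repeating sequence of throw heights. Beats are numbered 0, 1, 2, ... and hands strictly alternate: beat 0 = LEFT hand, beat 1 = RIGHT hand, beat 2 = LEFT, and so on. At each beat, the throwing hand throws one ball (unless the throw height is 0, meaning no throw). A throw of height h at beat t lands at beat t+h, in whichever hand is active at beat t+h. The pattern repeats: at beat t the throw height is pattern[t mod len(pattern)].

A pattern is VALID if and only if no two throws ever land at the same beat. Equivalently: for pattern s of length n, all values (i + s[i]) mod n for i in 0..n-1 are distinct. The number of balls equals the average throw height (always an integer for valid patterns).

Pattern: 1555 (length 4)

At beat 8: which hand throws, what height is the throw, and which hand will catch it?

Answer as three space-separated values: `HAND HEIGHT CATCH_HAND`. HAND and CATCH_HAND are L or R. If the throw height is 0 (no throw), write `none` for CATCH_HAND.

Answer: L 1 R

Derivation:
Beat 8: 8 mod 2 = 0, so hand = L
Throw height = pattern[8 mod 4] = pattern[0] = 1
Lands at beat 8+1=9, 9 mod 2 = 1, so catch hand = R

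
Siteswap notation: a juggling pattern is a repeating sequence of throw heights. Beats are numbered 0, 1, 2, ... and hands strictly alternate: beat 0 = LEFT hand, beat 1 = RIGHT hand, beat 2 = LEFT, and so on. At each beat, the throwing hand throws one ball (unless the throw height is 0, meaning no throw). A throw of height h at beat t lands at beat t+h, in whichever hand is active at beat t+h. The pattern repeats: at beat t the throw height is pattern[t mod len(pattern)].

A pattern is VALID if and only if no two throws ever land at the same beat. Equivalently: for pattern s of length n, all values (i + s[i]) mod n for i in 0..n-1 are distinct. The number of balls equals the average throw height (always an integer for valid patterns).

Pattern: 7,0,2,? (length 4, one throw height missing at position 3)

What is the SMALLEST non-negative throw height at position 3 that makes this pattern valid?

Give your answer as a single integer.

Answer: 3

Derivation:
i=0: (0 + 7) mod 4 = 3
i=1: (1 + 0) mod 4 = 1
i=2: (2 + 2) mod 4 = 0
i=3: s[i]=? (unknown)
Known residues: [0, 1, 3]; need a permutation of 0..3, so missing residue r = 2
Need (3 + s) mod 4 = 2; smallest s = (2 - 3) mod 4 = 3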